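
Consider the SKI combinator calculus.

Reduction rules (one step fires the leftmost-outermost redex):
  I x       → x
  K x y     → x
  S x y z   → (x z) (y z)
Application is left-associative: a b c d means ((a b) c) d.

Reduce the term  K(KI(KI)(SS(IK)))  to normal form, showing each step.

  start: K(KI(KI)(SS(IK)))
  →1  K(I(SS(IK)))
  →2  K(SS(IK))
  →3  K(SSK)

Answer: normal form = K(SSK)  (in 3 steps)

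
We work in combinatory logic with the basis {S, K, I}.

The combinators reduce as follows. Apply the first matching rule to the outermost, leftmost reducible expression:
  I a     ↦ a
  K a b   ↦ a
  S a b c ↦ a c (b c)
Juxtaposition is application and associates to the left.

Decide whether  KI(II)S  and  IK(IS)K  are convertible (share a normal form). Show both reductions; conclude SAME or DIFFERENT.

Term A:
  start: KI(II)S
  step 1: IS
  step 2: S

Term B:
  start: IK(IS)K
  step 1: K(IS)K
  step 2: IS
  step 3: S

Answer: SAME — A ⇓ S, B ⇓ S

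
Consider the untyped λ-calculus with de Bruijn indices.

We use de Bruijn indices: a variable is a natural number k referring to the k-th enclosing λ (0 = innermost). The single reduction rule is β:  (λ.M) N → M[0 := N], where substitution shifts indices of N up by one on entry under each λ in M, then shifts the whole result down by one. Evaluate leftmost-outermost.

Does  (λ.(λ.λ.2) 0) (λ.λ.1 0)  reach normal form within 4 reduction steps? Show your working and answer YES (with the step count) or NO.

  start: (λ.(λ.λ.2) 0) (λ.λ.1 0)
  step 1: (λ.λ.λ.λ.1 0) (λ.λ.1 0)
  step 2: λ.λ.λ.1 0

Answer: YES — reaches normal form λ.λ.λ.1 0 in 2 ≤ 4 steps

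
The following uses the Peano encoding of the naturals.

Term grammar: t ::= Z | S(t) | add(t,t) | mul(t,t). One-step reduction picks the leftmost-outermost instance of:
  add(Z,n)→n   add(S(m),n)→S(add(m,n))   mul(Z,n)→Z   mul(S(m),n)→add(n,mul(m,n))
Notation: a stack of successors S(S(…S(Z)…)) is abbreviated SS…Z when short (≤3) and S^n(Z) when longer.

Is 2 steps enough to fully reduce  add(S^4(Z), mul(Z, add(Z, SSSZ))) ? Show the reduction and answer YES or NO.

Answer: NO — after 2 steps the term is S(S(add(SSZ, mul(Z, add(Z, SSSZ))))), not yet normal

Derivation:
  start: add(S^4(Z), mul(Z, add(Z, SSSZ)))
  [1] S(add(SSSZ, mul(Z, add(Z, SSSZ))))
  [2] S(S(add(SSZ, mul(Z, add(Z, SSSZ)))))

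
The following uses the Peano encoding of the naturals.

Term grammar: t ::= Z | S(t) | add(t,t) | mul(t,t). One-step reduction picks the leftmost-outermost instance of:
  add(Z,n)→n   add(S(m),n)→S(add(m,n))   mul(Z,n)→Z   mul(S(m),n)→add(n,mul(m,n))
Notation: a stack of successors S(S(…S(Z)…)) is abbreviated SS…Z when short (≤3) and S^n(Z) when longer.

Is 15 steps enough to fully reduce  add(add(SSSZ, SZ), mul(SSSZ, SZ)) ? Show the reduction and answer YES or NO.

Answer: NO — after 15 steps the term is S(S(S(S(S(S(mul(SZ, SZ))))))), not yet normal

Derivation:
  start: add(add(SSSZ, SZ), mul(SSSZ, SZ))
  step 1: add(S(add(SSZ, SZ)), mul(SSSZ, SZ))
  step 2: S(add(add(SSZ, SZ), mul(SSSZ, SZ)))
  step 3: S(add(S(add(SZ, SZ)), mul(SSSZ, SZ)))
  step 4: S(S(add(add(SZ, SZ), mul(SSSZ, SZ))))
  step 5: S(S(add(S(add(Z, SZ)), mul(SSSZ, SZ))))
  step 6: S(S(S(add(add(Z, SZ), mul(SSSZ, SZ)))))
  step 7: S(S(S(add(SZ, mul(SSSZ, SZ)))))
  step 8: S(S(S(S(add(Z, mul(SSSZ, SZ))))))
  step 9: S(S(S(S(mul(SSSZ, SZ)))))
  step 10: S(S(S(S(add(SZ, mul(SSZ, SZ))))))
  step 11: S(S(S(S(S(add(Z, mul(SSZ, SZ)))))))
  step 12: S(S(S(S(S(mul(SSZ, SZ))))))
  step 13: S(S(S(S(S(add(SZ, mul(SZ, SZ)))))))
  step 14: S(S(S(S(S(S(add(Z, mul(SZ, SZ))))))))
  step 15: S(S(S(S(S(S(mul(SZ, SZ)))))))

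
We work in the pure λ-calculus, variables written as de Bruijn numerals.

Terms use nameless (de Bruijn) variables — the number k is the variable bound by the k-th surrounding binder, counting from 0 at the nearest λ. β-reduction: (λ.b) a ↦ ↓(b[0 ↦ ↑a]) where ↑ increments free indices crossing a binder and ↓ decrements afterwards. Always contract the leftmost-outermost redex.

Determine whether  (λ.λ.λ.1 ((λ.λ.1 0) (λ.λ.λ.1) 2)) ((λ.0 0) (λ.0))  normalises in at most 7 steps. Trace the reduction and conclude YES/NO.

  start: (λ.λ.λ.1 ((λ.λ.1 0) (λ.λ.λ.1) 2)) ((λ.0 0) (λ.0))
  step 1: λ.λ.1 ((λ.λ.1 0) (λ.λ.λ.1) ((λ.0 0) (λ.0)))
  step 2: λ.λ.1 ((λ.(λ.λ.λ.1) 0) ((λ.0 0) (λ.0)))
  step 3: λ.λ.1 ((λ.λ.λ.1) ((λ.0 0) (λ.0)))
  step 4: λ.λ.1 (λ.λ.1)

Answer: YES — reaches normal form λ.λ.1 (λ.λ.1) in 4 ≤ 7 steps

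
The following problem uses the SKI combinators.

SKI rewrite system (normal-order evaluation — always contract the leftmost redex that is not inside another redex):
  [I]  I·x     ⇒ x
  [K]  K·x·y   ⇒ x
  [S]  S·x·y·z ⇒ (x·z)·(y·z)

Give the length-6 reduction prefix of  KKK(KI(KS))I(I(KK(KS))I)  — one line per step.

Answer: after 6 steps: KI

Derivation:
  start: KKK(KI(KS))I(I(KK(KS))I)
  step 1: K(KI(KS))I(I(KK(KS))I)
  step 2: KI(KS)(I(KK(KS))I)
  step 3: I(I(KK(KS))I)
  step 4: I(KK(KS))I
  step 5: KK(KS)I
  step 6: KI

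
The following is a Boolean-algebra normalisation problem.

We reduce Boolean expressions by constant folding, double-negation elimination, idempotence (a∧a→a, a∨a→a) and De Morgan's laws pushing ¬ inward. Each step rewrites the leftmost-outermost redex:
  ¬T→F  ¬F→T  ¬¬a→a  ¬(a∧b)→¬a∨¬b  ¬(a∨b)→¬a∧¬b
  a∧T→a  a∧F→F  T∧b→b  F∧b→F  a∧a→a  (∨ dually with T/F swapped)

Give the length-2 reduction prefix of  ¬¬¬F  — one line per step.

  start: ¬¬¬F
  step 1: ¬F
  step 2: T

Answer: after 2 steps: T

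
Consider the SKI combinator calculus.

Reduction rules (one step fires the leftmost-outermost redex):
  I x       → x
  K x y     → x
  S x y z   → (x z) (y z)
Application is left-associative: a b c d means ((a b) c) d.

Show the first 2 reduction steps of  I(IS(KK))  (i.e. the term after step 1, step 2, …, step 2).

  start: I(IS(KK))
  step 1: IS(KK)
  step 2: S(KK)

Answer: after 2 steps: S(KK)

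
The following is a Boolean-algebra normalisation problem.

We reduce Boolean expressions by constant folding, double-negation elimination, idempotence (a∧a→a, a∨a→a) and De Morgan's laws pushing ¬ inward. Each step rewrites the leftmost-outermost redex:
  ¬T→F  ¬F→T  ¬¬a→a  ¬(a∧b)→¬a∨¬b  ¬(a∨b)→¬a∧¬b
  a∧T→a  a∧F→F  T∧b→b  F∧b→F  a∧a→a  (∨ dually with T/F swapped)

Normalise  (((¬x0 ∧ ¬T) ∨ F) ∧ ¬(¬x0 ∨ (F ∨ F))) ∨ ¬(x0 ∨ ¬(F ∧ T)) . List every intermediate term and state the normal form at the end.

Answer: normal form = F  (in 9 steps)

Reduction:
  start: (((¬x0 ∧ ¬T) ∨ F) ∧ ¬(¬x0 ∨ (F ∨ F))) ∨ ¬(x0 ∨ ¬(F ∧ T))
  →1  ((¬x0 ∧ ¬T) ∧ ¬(¬x0 ∨ (F ∨ F))) ∨ ¬(x0 ∨ ¬(F ∧ T))
  →2  ((¬x0 ∧ F) ∧ ¬(¬x0 ∨ (F ∨ F))) ∨ ¬(x0 ∨ ¬(F ∧ T))
  →3  (F ∧ ¬(¬x0 ∨ (F ∨ F))) ∨ ¬(x0 ∨ ¬(F ∧ T))
  →4  F ∨ ¬(x0 ∨ ¬(F ∧ T))
  →5  ¬(x0 ∨ ¬(F ∧ T))
  →6  ¬x0 ∧ ¬¬(F ∧ T)
  →7  ¬x0 ∧ (F ∧ T)
  →8  ¬x0 ∧ F
  →9  F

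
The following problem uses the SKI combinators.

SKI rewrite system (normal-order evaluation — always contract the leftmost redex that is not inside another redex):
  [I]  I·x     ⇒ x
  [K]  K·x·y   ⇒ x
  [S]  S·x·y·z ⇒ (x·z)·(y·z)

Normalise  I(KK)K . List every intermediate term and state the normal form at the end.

Answer: normal form = K  (in 2 steps)

Working:
  start: I(KK)K
  step 1: KKK
  step 2: K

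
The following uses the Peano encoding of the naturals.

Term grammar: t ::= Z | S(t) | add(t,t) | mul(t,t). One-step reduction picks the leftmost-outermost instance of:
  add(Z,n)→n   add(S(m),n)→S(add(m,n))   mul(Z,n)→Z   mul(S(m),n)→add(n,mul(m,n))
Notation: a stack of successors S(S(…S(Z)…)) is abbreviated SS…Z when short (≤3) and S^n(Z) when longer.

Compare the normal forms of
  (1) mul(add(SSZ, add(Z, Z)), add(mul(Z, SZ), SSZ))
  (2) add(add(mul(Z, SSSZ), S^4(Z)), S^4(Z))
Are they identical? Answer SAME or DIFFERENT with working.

Term A:
  start: mul(add(SSZ, add(Z, Z)), add(mul(Z, SZ), SSZ))
  →1  mul(S(add(SZ, add(Z, Z))), add(mul(Z, SZ), SSZ))
  →2  add(add(mul(Z, SZ), SSZ), mul(add(SZ, add(Z, Z)), add(mul(Z, SZ), SSZ)))
  →3  add(add(Z, SSZ), mul(add(SZ, add(Z, Z)), add(mul(Z, SZ), SSZ)))
  →4  add(SSZ, mul(add(SZ, add(Z, Z)), add(mul(Z, SZ), SSZ)))
  →5  S(add(SZ, mul(add(SZ, add(Z, Z)), add(mul(Z, SZ), SSZ))))
  →6  S(S(add(Z, mul(add(SZ, add(Z, Z)), add(mul(Z, SZ), SSZ)))))
  →7  S(S(mul(add(SZ, add(Z, Z)), add(mul(Z, SZ), SSZ))))
  →8  S(S(mul(S(add(Z, add(Z, Z))), add(mul(Z, SZ), SSZ))))
  →9  S(S(add(add(mul(Z, SZ), SSZ), mul(add(Z, add(Z, Z)), add(mul(Z, SZ), SSZ)))))
  →10  S(S(add(add(Z, SSZ), mul(add(Z, add(Z, Z)), add(mul(Z, SZ), SSZ)))))
  →11  S(S(add(SSZ, mul(add(Z, add(Z, Z)), add(mul(Z, SZ), SSZ)))))
  →12  S(S(S(add(SZ, mul(add(Z, add(Z, Z)), add(mul(Z, SZ), SSZ))))))
  →13  S(S(S(S(add(Z, mul(add(Z, add(Z, Z)), add(mul(Z, SZ), SSZ)))))))
  →14  S(S(S(S(mul(add(Z, add(Z, Z)), add(mul(Z, SZ), SSZ))))))
  →15  S(S(S(S(mul(add(Z, Z), add(mul(Z, SZ), SSZ))))))
  →16  S(S(S(S(mul(Z, add(mul(Z, SZ), SSZ))))))
  →17  S^4(Z)

Term B:
  start: add(add(mul(Z, SSSZ), S^4(Z)), S^4(Z))
  →1  add(add(Z, S^4(Z)), S^4(Z))
  →2  add(S^4(Z), S^4(Z))
  →3  S(add(SSSZ, S^4(Z)))
  →4  S(S(add(SSZ, S^4(Z))))
  →5  S(S(S(add(SZ, S^4(Z)))))
  →6  S(S(S(S(add(Z, S^4(Z))))))
  →7  S^8(Z)

Answer: DIFFERENT — A ⇓ S^4(Z), B ⇓ S^8(Z)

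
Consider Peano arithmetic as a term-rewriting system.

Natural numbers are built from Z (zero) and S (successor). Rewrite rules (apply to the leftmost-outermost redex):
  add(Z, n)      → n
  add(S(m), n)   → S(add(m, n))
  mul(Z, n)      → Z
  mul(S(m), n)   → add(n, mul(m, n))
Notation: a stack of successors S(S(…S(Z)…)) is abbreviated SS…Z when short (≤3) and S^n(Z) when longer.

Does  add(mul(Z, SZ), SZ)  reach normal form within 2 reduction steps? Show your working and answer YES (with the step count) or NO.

  start: add(mul(Z, SZ), SZ)
  [1] add(Z, SZ)
  [2] SZ

Answer: YES — reaches normal form SZ in 2 ≤ 2 steps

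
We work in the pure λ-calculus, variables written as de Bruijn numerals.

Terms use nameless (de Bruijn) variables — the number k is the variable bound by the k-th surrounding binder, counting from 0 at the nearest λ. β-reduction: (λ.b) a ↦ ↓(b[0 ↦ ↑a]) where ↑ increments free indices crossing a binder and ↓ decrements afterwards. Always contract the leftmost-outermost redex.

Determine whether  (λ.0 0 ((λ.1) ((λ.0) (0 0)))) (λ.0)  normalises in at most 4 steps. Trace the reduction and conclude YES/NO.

  start: (λ.0 0 ((λ.1) ((λ.0) (0 0)))) (λ.0)
  [1] (λ.0) (λ.0) ((λ.λ.0) ((λ.0) ((λ.0) (λ.0))))
  [2] (λ.0) ((λ.λ.0) ((λ.0) ((λ.0) (λ.0))))
  [3] (λ.λ.0) ((λ.0) ((λ.0) (λ.0)))
  [4] λ.0

Answer: YES — reaches normal form λ.0 in 4 ≤ 4 steps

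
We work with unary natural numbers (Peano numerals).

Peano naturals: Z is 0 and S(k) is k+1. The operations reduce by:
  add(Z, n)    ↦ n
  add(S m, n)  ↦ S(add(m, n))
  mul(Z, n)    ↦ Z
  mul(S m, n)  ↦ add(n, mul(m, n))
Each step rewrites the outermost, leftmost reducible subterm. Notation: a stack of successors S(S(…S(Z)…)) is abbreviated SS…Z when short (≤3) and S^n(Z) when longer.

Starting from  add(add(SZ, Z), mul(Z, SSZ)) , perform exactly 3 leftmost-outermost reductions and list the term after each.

  start: add(add(SZ, Z), mul(Z, SSZ))
  →1  add(S(add(Z, Z)), mul(Z, SSZ))
  →2  S(add(add(Z, Z), mul(Z, SSZ)))
  →3  S(add(Z, mul(Z, SSZ)))

Answer: after 3 steps: S(add(Z, mul(Z, SSZ)))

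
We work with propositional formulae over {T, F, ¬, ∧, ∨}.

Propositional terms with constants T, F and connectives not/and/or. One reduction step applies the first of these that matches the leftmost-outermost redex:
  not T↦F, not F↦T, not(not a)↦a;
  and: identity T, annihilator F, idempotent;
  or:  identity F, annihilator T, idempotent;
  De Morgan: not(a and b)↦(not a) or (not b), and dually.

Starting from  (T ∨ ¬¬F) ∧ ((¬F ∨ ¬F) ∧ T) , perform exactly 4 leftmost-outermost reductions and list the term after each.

  start: (T ∨ ¬¬F) ∧ ((¬F ∨ ¬F) ∧ T)
  step 1: T ∧ ((¬F ∨ ¬F) ∧ T)
  step 2: (¬F ∨ ¬F) ∧ T
  step 3: ¬F ∨ ¬F
  step 4: ¬F

Answer: after 4 steps: ¬F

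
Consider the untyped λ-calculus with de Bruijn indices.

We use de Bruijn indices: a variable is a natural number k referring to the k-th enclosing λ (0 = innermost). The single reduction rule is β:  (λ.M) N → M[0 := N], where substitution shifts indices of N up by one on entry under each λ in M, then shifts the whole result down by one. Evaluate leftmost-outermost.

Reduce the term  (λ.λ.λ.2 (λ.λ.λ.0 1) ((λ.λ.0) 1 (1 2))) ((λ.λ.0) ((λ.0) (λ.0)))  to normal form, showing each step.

Answer: normal form = λ.λ.λ.λ.0 1  (in 4 steps)

Reduction:
  start: (λ.λ.λ.2 (λ.λ.λ.0 1) ((λ.λ.0) 1 (1 2))) ((λ.λ.0) ((λ.0) (λ.0)))
  →1  λ.λ.(λ.λ.0) ((λ.0) (λ.0)) (λ.λ.λ.0 1) ((λ.λ.0) 1 (1 ((λ.λ.0) ((λ.0) (λ.0)))))
  →2  λ.λ.(λ.0) (λ.λ.λ.0 1) ((λ.λ.0) 1 (1 ((λ.λ.0) ((λ.0) (λ.0)))))
  →3  λ.λ.(λ.λ.λ.0 1) ((λ.λ.0) 1 (1 ((λ.λ.0) ((λ.0) (λ.0)))))
  →4  λ.λ.λ.λ.0 1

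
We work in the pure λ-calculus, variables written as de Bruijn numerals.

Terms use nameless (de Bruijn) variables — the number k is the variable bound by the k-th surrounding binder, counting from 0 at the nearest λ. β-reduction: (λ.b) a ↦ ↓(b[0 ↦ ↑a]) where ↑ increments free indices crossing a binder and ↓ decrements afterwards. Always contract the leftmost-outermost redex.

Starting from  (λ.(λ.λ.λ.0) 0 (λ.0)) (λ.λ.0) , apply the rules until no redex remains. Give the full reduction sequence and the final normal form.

  start: (λ.(λ.λ.λ.0) 0 (λ.0)) (λ.λ.0)
  [1] (λ.λ.λ.0) (λ.λ.0) (λ.0)
  [2] (λ.λ.0) (λ.0)
  [3] λ.0

Answer: normal form = λ.0  (in 3 steps)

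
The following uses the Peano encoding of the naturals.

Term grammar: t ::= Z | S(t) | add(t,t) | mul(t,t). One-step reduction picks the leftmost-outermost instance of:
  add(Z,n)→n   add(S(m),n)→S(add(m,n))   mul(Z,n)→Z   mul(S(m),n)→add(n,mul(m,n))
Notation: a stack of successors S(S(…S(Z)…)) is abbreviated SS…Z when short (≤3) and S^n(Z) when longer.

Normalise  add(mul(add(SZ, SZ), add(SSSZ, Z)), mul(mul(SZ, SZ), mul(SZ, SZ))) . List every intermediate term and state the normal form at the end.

  start: add(mul(add(SZ, SZ), add(SSSZ, Z)), mul(mul(SZ, SZ), mul(SZ, SZ)))
  [1] add(mul(S(add(Z, SZ)), add(SSSZ, Z)), mul(mul(SZ, SZ), mul(SZ, SZ)))
  [2] add(add(add(SSSZ, Z), mul(add(Z, SZ), add(SSSZ, Z))), mul(mul(SZ, SZ), mul(SZ, SZ)))
  [3] add(add(S(add(SSZ, Z)), mul(add(Z, SZ), add(SSSZ, Z))), mul(mul(SZ, SZ), mul(SZ, SZ)))
  [4] add(S(add(add(SSZ, Z), mul(add(Z, SZ), add(SSSZ, Z)))), mul(mul(SZ, SZ), mul(SZ, SZ)))
  [5] S(add(add(add(SSZ, Z), mul(add(Z, SZ), add(SSSZ, Z))), mul(mul(SZ, SZ), mul(SZ, SZ))))
  [6] S(add(add(S(add(SZ, Z)), mul(add(Z, SZ), add(SSSZ, Z))), mul(mul(SZ, SZ), mul(SZ, SZ))))
  [7] S(add(S(add(add(SZ, Z), mul(add(Z, SZ), add(SSSZ, Z)))), mul(mul(SZ, SZ), mul(SZ, SZ))))
  [8] S(S(add(add(add(SZ, Z), mul(add(Z, SZ), add(SSSZ, Z))), mul(mul(SZ, SZ), mul(SZ, SZ)))))
  [9] S(S(add(add(S(add(Z, Z)), mul(add(Z, SZ), add(SSSZ, Z))), mul(mul(SZ, SZ), mul(SZ, SZ)))))
  [10] S(S(add(S(add(add(Z, Z), mul(add(Z, SZ), add(SSSZ, Z)))), mul(mul(SZ, SZ), mul(SZ, SZ)))))
  [11] S(S(S(add(add(add(Z, Z), mul(add(Z, SZ), add(SSSZ, Z))), mul(mul(SZ, SZ), mul(SZ, SZ))))))
  [12] S(S(S(add(add(Z, mul(add(Z, SZ), add(SSSZ, Z))), mul(mul(SZ, SZ), mul(SZ, SZ))))))
  [13] S(S(S(add(mul(add(Z, SZ), add(SSSZ, Z)), mul(mul(SZ, SZ), mul(SZ, SZ))))))
  [14] S(S(S(add(mul(SZ, add(SSSZ, Z)), mul(mul(SZ, SZ), mul(SZ, SZ))))))
  [15] S(S(S(add(add(add(SSSZ, Z), mul(Z, add(SSSZ, Z))), mul(mul(SZ, SZ), mul(SZ, SZ))))))
  [16] S(S(S(add(add(S(add(SSZ, Z)), mul(Z, add(SSSZ, Z))), mul(mul(SZ, SZ), mul(SZ, SZ))))))
  [17] S(S(S(add(S(add(add(SSZ, Z), mul(Z, add(SSSZ, Z)))), mul(mul(SZ, SZ), mul(SZ, SZ))))))
  [18] S(S(S(S(add(add(add(SSZ, Z), mul(Z, add(SSSZ, Z))), mul(mul(SZ, SZ), mul(SZ, SZ)))))))
  [19] S(S(S(S(add(add(S(add(SZ, Z)), mul(Z, add(SSSZ, Z))), mul(mul(SZ, SZ), mul(SZ, SZ)))))))
  [20] S(S(S(S(add(S(add(add(SZ, Z), mul(Z, add(SSSZ, Z)))), mul(mul(SZ, SZ), mul(SZ, SZ)))))))
  [21] S(S(S(S(S(add(add(add(SZ, Z), mul(Z, add(SSSZ, Z))), mul(mul(SZ, SZ), mul(SZ, SZ))))))))
  [22] S(S(S(S(S(add(add(S(add(Z, Z)), mul(Z, add(SSSZ, Z))), mul(mul(SZ, SZ), mul(SZ, SZ))))))))
  [23] S(S(S(S(S(add(S(add(add(Z, Z), mul(Z, add(SSSZ, Z)))), mul(mul(SZ, SZ), mul(SZ, SZ))))))))
  [24] S(S(S(S(S(S(add(add(add(Z, Z), mul(Z, add(SSSZ, Z))), mul(mul(SZ, SZ), mul(SZ, SZ)))))))))
  [25] S(S(S(S(S(S(add(add(Z, mul(Z, add(SSSZ, Z))), mul(mul(SZ, SZ), mul(SZ, SZ)))))))))
  [26] S(S(S(S(S(S(add(mul(Z, add(SSSZ, Z)), mul(mul(SZ, SZ), mul(SZ, SZ)))))))))
  [27] S(S(S(S(S(S(add(Z, mul(mul(SZ, SZ), mul(SZ, SZ)))))))))
  [28] S(S(S(S(S(S(mul(mul(SZ, SZ), mul(SZ, SZ))))))))
  [29] S(S(S(S(S(S(mul(add(SZ, mul(Z, SZ)), mul(SZ, SZ))))))))
  [30] S(S(S(S(S(S(mul(S(add(Z, mul(Z, SZ))), mul(SZ, SZ))))))))
  [31] S(S(S(S(S(S(add(mul(SZ, SZ), mul(add(Z, mul(Z, SZ)), mul(SZ, SZ)))))))))
  [32] S(S(S(S(S(S(add(add(SZ, mul(Z, SZ)), mul(add(Z, mul(Z, SZ)), mul(SZ, SZ)))))))))
  [33] S(S(S(S(S(S(add(S(add(Z, mul(Z, SZ))), mul(add(Z, mul(Z, SZ)), mul(SZ, SZ)))))))))
  [34] S(S(S(S(S(S(S(add(add(Z, mul(Z, SZ)), mul(add(Z, mul(Z, SZ)), mul(SZ, SZ))))))))))
  [35] S(S(S(S(S(S(S(add(mul(Z, SZ), mul(add(Z, mul(Z, SZ)), mul(SZ, SZ))))))))))
  [36] S(S(S(S(S(S(S(add(Z, mul(add(Z, mul(Z, SZ)), mul(SZ, SZ))))))))))
  [37] S(S(S(S(S(S(S(mul(add(Z, mul(Z, SZ)), mul(SZ, SZ)))))))))
  [38] S(S(S(S(S(S(S(mul(mul(Z, SZ), mul(SZ, SZ)))))))))
  [39] S(S(S(S(S(S(S(mul(Z, mul(SZ, SZ)))))))))
  [40] S^7(Z)

Answer: normal form = S^7(Z)  (in 40 steps)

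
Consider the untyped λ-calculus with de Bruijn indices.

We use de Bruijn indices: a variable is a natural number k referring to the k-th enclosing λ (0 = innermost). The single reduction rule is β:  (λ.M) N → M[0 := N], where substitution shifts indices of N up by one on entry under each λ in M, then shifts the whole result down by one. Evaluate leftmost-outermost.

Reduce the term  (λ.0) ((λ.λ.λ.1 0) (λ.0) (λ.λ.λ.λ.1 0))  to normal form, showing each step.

  start: (λ.0) ((λ.λ.λ.1 0) (λ.0) (λ.λ.λ.λ.1 0))
  [1] (λ.λ.λ.1 0) (λ.0) (λ.λ.λ.λ.1 0)
  [2] (λ.λ.1 0) (λ.λ.λ.λ.1 0)
  [3] λ.(λ.λ.λ.λ.1 0) 0
  [4] λ.λ.λ.λ.1 0

Answer: normal form = λ.λ.λ.λ.1 0  (in 4 steps)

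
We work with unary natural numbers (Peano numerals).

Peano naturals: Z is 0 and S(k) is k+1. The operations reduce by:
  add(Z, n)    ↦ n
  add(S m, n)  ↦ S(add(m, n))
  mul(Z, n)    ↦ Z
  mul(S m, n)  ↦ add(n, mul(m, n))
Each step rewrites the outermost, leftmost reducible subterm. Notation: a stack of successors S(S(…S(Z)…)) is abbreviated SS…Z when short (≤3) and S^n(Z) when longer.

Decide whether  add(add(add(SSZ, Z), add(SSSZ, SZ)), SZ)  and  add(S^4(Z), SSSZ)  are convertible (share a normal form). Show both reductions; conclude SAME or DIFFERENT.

Answer: SAME — A ⇓ S^7(Z), B ⇓ S^7(Z)

Reduction:
Term A:
  start: add(add(add(SSZ, Z), add(SSSZ, SZ)), SZ)
  step 1: add(add(S(add(SZ, Z)), add(SSSZ, SZ)), SZ)
  step 2: add(S(add(add(SZ, Z), add(SSSZ, SZ))), SZ)
  step 3: S(add(add(add(SZ, Z), add(SSSZ, SZ)), SZ))
  step 4: S(add(add(S(add(Z, Z)), add(SSSZ, SZ)), SZ))
  step 5: S(add(S(add(add(Z, Z), add(SSSZ, SZ))), SZ))
  step 6: S(S(add(add(add(Z, Z), add(SSSZ, SZ)), SZ)))
  step 7: S(S(add(add(Z, add(SSSZ, SZ)), SZ)))
  step 8: S(S(add(add(SSSZ, SZ), SZ)))
  step 9: S(S(add(S(add(SSZ, SZ)), SZ)))
  step 10: S(S(S(add(add(SSZ, SZ), SZ))))
  step 11: S(S(S(add(S(add(SZ, SZ)), SZ))))
  step 12: S(S(S(S(add(add(SZ, SZ), SZ)))))
  step 13: S(S(S(S(add(S(add(Z, SZ)), SZ)))))
  step 14: S(S(S(S(S(add(add(Z, SZ), SZ))))))
  step 15: S(S(S(S(S(add(SZ, SZ))))))
  step 16: S(S(S(S(S(S(add(Z, SZ)))))))
  step 17: S^7(Z)

Term B:
  start: add(S^4(Z), SSSZ)
  step 1: S(add(SSSZ, SSSZ))
  step 2: S(S(add(SSZ, SSSZ)))
  step 3: S(S(S(add(SZ, SSSZ))))
  step 4: S(S(S(S(add(Z, SSSZ)))))
  step 5: S^7(Z)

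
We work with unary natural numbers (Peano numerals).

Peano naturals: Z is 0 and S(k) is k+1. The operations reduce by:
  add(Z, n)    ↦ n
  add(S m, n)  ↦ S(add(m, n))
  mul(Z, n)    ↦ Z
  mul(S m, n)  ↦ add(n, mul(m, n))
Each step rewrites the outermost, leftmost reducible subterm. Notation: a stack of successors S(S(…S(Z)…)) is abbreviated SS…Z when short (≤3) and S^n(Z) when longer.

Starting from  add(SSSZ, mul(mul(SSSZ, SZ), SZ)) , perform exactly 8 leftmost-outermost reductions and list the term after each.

Answer: after 8 steps: S(S(S(S(add(Z, mul(add(Z, mul(SSZ, SZ)), SZ))))))

Reduction:
  start: add(SSSZ, mul(mul(SSSZ, SZ), SZ))
  step 1: S(add(SSZ, mul(mul(SSSZ, SZ), SZ)))
  step 2: S(S(add(SZ, mul(mul(SSSZ, SZ), SZ))))
  step 3: S(S(S(add(Z, mul(mul(SSSZ, SZ), SZ)))))
  step 4: S(S(S(mul(mul(SSSZ, SZ), SZ))))
  step 5: S(S(S(mul(add(SZ, mul(SSZ, SZ)), SZ))))
  step 6: S(S(S(mul(S(add(Z, mul(SSZ, SZ))), SZ))))
  step 7: S(S(S(add(SZ, mul(add(Z, mul(SSZ, SZ)), SZ)))))
  step 8: S(S(S(S(add(Z, mul(add(Z, mul(SSZ, SZ)), SZ))))))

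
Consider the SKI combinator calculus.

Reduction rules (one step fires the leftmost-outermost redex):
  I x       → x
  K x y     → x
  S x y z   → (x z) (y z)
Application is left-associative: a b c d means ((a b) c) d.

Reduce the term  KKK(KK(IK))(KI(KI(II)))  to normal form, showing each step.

  start: KKK(KK(IK))(KI(KI(II)))
  →1  K(KK(IK))(KI(KI(II)))
  →2  KK(IK)
  →3  K

Answer: normal form = K  (in 3 steps)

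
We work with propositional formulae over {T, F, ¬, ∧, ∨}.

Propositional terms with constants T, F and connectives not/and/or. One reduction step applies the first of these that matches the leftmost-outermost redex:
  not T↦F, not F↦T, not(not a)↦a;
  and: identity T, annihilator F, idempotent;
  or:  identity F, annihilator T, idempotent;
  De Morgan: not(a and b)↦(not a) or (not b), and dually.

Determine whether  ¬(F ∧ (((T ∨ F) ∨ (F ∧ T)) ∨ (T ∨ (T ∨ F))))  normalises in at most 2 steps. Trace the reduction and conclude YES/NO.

  start: ¬(F ∧ (((T ∨ F) ∨ (F ∧ T)) ∨ (T ∨ (T ∨ F))))
  [1] ¬F ∨ ¬(((T ∨ F) ∨ (F ∧ T)) ∨ (T ∨ (T ∨ F)))
  [2] T ∨ ¬(((T ∨ F) ∨ (F ∧ T)) ∨ (T ∨ (T ∨ F)))

Answer: NO — after 2 steps the term is T ∨ ¬(((T ∨ F) ∨ (F ∧ T)) ∨ (T ∨ (T ∨ F))), not yet normal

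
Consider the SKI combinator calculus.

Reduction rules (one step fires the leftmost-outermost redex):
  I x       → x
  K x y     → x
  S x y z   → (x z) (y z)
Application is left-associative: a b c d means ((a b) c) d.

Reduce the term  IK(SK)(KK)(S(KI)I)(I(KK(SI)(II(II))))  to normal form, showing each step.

  start: IK(SK)(KK)(S(KI)I)(I(KK(SI)(II(II))))
  step 1: K(SK)(KK)(S(KI)I)(I(KK(SI)(II(II))))
  step 2: SK(S(KI)I)(I(KK(SI)(II(II))))
  step 3: K(I(KK(SI)(II(II))))(S(KI)I(I(KK(SI)(II(II)))))
  step 4: I(KK(SI)(II(II)))
  step 5: KK(SI)(II(II))
  step 6: K(II(II))
  step 7: K(I(II))
  step 8: K(II)
  step 9: KI

Answer: normal form = KI  (in 9 steps)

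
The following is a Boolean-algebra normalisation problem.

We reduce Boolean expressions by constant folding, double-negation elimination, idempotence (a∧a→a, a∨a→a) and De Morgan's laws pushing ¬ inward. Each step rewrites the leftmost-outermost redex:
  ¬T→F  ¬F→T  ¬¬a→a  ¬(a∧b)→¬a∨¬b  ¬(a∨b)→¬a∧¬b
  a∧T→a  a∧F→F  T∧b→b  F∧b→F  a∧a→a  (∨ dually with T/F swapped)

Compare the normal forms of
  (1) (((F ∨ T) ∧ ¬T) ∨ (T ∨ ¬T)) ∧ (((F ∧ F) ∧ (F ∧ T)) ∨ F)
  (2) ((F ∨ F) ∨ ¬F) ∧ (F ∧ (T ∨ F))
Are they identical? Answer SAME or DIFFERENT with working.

Term A:
  start: (((F ∨ T) ∧ ¬T) ∨ (T ∨ ¬T)) ∧ (((F ∧ F) ∧ (F ∧ T)) ∨ F)
  →1  ((T ∧ ¬T) ∨ (T ∨ ¬T)) ∧ (((F ∧ F) ∧ (F ∧ T)) ∨ F)
  →2  (¬T ∨ (T ∨ ¬T)) ∧ (((F ∧ F) ∧ (F ∧ T)) ∨ F)
  →3  (F ∨ (T ∨ ¬T)) ∧ (((F ∧ F) ∧ (F ∧ T)) ∨ F)
  →4  (T ∨ ¬T) ∧ (((F ∧ F) ∧ (F ∧ T)) ∨ F)
  →5  T ∧ (((F ∧ F) ∧ (F ∧ T)) ∨ F)
  →6  ((F ∧ F) ∧ (F ∧ T)) ∨ F
  →7  (F ∧ F) ∧ (F ∧ T)
  →8  F ∧ (F ∧ T)
  →9  F

Term B:
  start: ((F ∨ F) ∨ ¬F) ∧ (F ∧ (T ∨ F))
  →1  (F ∨ ¬F) ∧ (F ∧ (T ∨ F))
  →2  ¬F ∧ (F ∧ (T ∨ F))
  →3  T ∧ (F ∧ (T ∨ F))
  →4  F ∧ (T ∨ F)
  →5  F

Answer: SAME — A ⇓ F, B ⇓ F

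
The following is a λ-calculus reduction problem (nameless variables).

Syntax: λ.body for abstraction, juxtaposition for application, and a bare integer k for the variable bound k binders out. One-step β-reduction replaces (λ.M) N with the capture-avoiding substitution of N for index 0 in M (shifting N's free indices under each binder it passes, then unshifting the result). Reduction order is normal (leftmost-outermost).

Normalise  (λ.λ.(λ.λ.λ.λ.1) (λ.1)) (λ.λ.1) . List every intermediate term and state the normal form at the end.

  start: (λ.λ.(λ.λ.λ.λ.1) (λ.1)) (λ.λ.1)
  step 1: λ.(λ.λ.λ.λ.1) (λ.1)
  step 2: λ.λ.λ.λ.1

Answer: normal form = λ.λ.λ.λ.1  (in 2 steps)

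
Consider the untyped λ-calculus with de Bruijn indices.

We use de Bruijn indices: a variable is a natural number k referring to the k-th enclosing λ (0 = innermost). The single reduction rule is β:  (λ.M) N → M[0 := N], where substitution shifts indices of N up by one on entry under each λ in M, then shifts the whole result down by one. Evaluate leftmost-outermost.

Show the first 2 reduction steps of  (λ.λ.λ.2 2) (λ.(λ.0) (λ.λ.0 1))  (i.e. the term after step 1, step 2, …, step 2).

Answer: after 2 steps: λ.λ.(λ.0) (λ.λ.0 1)

Reduction:
  start: (λ.λ.λ.2 2) (λ.(λ.0) (λ.λ.0 1))
  →1  λ.λ.(λ.(λ.0) (λ.λ.0 1)) (λ.(λ.0) (λ.λ.0 1))
  →2  λ.λ.(λ.0) (λ.λ.0 1)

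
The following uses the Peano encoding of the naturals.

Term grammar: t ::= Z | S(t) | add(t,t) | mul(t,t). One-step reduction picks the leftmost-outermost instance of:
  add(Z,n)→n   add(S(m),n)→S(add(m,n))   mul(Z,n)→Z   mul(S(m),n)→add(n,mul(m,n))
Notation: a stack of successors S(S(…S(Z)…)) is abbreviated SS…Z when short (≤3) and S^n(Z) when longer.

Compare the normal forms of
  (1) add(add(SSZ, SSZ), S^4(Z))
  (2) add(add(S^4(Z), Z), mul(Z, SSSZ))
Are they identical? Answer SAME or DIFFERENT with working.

Answer: DIFFERENT — A ⇓ S^8(Z), B ⇓ S^4(Z)

Derivation:
Term A:
  start: add(add(SSZ, SSZ), S^4(Z))
  →1  add(S(add(SZ, SSZ)), S^4(Z))
  →2  S(add(add(SZ, SSZ), S^4(Z)))
  →3  S(add(S(add(Z, SSZ)), S^4(Z)))
  →4  S(S(add(add(Z, SSZ), S^4(Z))))
  →5  S(S(add(SSZ, S^4(Z))))
  →6  S(S(S(add(SZ, S^4(Z)))))
  →7  S(S(S(S(add(Z, S^4(Z))))))
  →8  S^8(Z)

Term B:
  start: add(add(S^4(Z), Z), mul(Z, SSSZ))
  →1  add(S(add(SSSZ, Z)), mul(Z, SSSZ))
  →2  S(add(add(SSSZ, Z), mul(Z, SSSZ)))
  →3  S(add(S(add(SSZ, Z)), mul(Z, SSSZ)))
  →4  S(S(add(add(SSZ, Z), mul(Z, SSSZ))))
  →5  S(S(add(S(add(SZ, Z)), mul(Z, SSSZ))))
  →6  S(S(S(add(add(SZ, Z), mul(Z, SSSZ)))))
  →7  S(S(S(add(S(add(Z, Z)), mul(Z, SSSZ)))))
  →8  S(S(S(S(add(add(Z, Z), mul(Z, SSSZ))))))
  →9  S(S(S(S(add(Z, mul(Z, SSSZ))))))
  →10  S(S(S(S(mul(Z, SSSZ)))))
  →11  S^4(Z)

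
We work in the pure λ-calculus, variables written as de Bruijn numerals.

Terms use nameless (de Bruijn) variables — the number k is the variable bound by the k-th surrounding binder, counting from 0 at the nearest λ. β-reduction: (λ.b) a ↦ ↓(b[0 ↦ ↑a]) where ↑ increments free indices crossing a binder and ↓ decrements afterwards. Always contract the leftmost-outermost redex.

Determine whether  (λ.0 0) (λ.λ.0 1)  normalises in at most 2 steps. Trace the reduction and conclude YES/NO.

  start: (λ.0 0) (λ.λ.0 1)
  step 1: (λ.λ.0 1) (λ.λ.0 1)
  step 2: λ.0 (λ.λ.0 1)

Answer: YES — reaches normal form λ.0 (λ.λ.0 1) in 2 ≤ 2 steps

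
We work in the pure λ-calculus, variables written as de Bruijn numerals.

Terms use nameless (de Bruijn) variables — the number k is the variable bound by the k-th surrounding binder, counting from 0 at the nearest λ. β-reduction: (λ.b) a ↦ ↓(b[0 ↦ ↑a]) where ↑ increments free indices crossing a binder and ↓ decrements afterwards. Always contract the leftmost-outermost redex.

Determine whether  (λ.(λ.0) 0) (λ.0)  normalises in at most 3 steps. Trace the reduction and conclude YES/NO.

Answer: YES — reaches normal form λ.0 in 2 ≤ 3 steps

Derivation:
  start: (λ.(λ.0) 0) (λ.0)
  →1  (λ.0) (λ.0)
  →2  λ.0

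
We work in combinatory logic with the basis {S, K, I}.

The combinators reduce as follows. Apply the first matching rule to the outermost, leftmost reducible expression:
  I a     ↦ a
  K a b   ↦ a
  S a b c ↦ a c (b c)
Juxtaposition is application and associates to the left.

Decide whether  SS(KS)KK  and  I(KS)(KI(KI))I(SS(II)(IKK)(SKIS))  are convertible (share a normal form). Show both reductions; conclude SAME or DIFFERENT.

Term A:
  start: SS(KS)KK
  step 1: SK(KSK)K
  step 2: KK(KSKK)
  step 3: K

Term B:
  start: I(KS)(KI(KI))I(SS(II)(IKK)(SKIS))
  step 1: KS(KI(KI))I(SS(II)(IKK)(SKIS))
  step 2: SI(SS(II)(IKK)(SKIS))
  step 3: SI(S(IKK)(II(IKK))(SKIS))
  step 4: SI(IKK(SKIS)(II(IKK)(SKIS)))
  step 5: SI(KK(SKIS)(II(IKK)(SKIS)))
  step 6: SI(K(II(IKK)(SKIS)))
  step 7: SI(K(I(IKK)(SKIS)))
  step 8: SI(K(IKK(SKIS)))
  step 9: SI(K(KK(SKIS)))
  step 10: SI(KK)

Answer: DIFFERENT — A ⇓ K, B ⇓ SI(KK)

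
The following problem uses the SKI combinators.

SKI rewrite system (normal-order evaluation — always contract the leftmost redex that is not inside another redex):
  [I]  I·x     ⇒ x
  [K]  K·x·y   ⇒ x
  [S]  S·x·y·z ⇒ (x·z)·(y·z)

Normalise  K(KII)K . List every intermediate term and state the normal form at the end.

  start: K(KII)K
  [1] KII
  [2] I

Answer: normal form = I  (in 2 steps)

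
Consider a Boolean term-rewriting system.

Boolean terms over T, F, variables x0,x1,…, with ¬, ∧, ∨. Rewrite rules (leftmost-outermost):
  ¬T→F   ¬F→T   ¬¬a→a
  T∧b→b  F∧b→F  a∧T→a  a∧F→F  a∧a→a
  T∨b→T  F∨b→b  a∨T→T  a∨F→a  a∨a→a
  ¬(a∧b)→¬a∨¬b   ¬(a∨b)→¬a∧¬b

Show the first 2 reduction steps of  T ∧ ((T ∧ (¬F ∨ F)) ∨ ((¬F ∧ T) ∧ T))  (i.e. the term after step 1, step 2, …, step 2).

Answer: after 2 steps: (¬F ∨ F) ∨ ((¬F ∧ T) ∧ T)

Derivation:
  start: T ∧ ((T ∧ (¬F ∨ F)) ∨ ((¬F ∧ T) ∧ T))
  →1  (T ∧ (¬F ∨ F)) ∨ ((¬F ∧ T) ∧ T)
  →2  (¬F ∨ F) ∨ ((¬F ∧ T) ∧ T)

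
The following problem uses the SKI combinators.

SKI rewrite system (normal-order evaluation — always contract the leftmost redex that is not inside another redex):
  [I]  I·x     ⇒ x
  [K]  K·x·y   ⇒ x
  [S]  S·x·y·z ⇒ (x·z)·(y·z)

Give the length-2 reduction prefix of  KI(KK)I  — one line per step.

Answer: after 2 steps: I

Reduction:
  start: KI(KK)I
  [1] II
  [2] I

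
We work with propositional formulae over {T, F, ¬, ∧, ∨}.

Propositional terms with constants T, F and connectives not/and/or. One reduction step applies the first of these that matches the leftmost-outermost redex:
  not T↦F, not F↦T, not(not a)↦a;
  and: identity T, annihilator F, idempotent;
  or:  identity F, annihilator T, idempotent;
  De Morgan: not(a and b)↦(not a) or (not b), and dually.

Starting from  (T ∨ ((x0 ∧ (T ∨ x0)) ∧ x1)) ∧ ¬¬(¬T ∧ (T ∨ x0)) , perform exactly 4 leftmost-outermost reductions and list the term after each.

  start: (T ∨ ((x0 ∧ (T ∨ x0)) ∧ x1)) ∧ ¬¬(¬T ∧ (T ∨ x0))
  [1] T ∧ ¬¬(¬T ∧ (T ∨ x0))
  [2] ¬¬(¬T ∧ (T ∨ x0))
  [3] ¬T ∧ (T ∨ x0)
  [4] F ∧ (T ∨ x0)

Answer: after 4 steps: F ∧ (T ∨ x0)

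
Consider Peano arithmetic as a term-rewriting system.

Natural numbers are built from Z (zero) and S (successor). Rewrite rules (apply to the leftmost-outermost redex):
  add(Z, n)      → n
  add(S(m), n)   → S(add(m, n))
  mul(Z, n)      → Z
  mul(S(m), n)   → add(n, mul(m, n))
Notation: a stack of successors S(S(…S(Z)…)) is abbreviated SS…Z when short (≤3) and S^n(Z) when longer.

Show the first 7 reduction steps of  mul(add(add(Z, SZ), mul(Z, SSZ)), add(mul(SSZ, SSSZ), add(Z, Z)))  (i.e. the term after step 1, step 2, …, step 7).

  start: mul(add(add(Z, SZ), mul(Z, SSZ)), add(mul(SSZ, SSSZ), add(Z, Z)))
  step 1: mul(add(SZ, mul(Z, SSZ)), add(mul(SSZ, SSSZ), add(Z, Z)))
  step 2: mul(S(add(Z, mul(Z, SSZ))), add(mul(SSZ, SSSZ), add(Z, Z)))
  step 3: add(add(mul(SSZ, SSSZ), add(Z, Z)), mul(add(Z, mul(Z, SSZ)), add(mul(SSZ, SSSZ), add(Z, Z))))
  step 4: add(add(add(SSSZ, mul(SZ, SSSZ)), add(Z, Z)), mul(add(Z, mul(Z, SSZ)), add(mul(SSZ, SSSZ), add(Z, Z))))
  step 5: add(add(S(add(SSZ, mul(SZ, SSSZ))), add(Z, Z)), mul(add(Z, mul(Z, SSZ)), add(mul(SSZ, SSSZ), add(Z, Z))))
  step 6: add(S(add(add(SSZ, mul(SZ, SSSZ)), add(Z, Z))), mul(add(Z, mul(Z, SSZ)), add(mul(SSZ, SSSZ), add(Z, Z))))
  step 7: S(add(add(add(SSZ, mul(SZ, SSSZ)), add(Z, Z)), mul(add(Z, mul(Z, SSZ)), add(mul(SSZ, SSSZ), add(Z, Z)))))

Answer: after 7 steps: S(add(add(add(SSZ, mul(SZ, SSSZ)), add(Z, Z)), mul(add(Z, mul(Z, SSZ)), add(mul(SSZ, SSSZ), add(Z, Z)))))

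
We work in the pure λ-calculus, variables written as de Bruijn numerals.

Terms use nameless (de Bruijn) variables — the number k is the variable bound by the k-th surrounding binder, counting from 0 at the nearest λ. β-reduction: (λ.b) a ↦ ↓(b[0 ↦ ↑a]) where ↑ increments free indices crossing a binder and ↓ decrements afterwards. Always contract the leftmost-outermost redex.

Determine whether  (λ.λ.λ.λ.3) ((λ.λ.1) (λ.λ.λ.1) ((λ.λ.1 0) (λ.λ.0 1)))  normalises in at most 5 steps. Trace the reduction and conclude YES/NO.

  start: (λ.λ.λ.λ.3) ((λ.λ.1) (λ.λ.λ.1) ((λ.λ.1 0) (λ.λ.0 1)))
  →1  λ.λ.λ.(λ.λ.1) (λ.λ.λ.1) ((λ.λ.1 0) (λ.λ.0 1))
  →2  λ.λ.λ.(λ.λ.λ.λ.1) ((λ.λ.1 0) (λ.λ.0 1))
  →3  λ.λ.λ.λ.λ.λ.1

Answer: YES — reaches normal form λ.λ.λ.λ.λ.λ.1 in 3 ≤ 5 steps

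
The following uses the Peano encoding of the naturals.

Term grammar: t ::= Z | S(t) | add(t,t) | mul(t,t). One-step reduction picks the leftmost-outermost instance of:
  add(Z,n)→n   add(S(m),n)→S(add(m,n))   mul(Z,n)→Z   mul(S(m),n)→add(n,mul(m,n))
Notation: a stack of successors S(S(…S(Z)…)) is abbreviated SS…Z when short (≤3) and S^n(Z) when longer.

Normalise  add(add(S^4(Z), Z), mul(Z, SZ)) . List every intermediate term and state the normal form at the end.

  start: add(add(S^4(Z), Z), mul(Z, SZ))
  [1] add(S(add(SSSZ, Z)), mul(Z, SZ))
  [2] S(add(add(SSSZ, Z), mul(Z, SZ)))
  [3] S(add(S(add(SSZ, Z)), mul(Z, SZ)))
  [4] S(S(add(add(SSZ, Z), mul(Z, SZ))))
  [5] S(S(add(S(add(SZ, Z)), mul(Z, SZ))))
  [6] S(S(S(add(add(SZ, Z), mul(Z, SZ)))))
  [7] S(S(S(add(S(add(Z, Z)), mul(Z, SZ)))))
  [8] S(S(S(S(add(add(Z, Z), mul(Z, SZ))))))
  [9] S(S(S(S(add(Z, mul(Z, SZ))))))
  [10] S(S(S(S(mul(Z, SZ)))))
  [11] S^4(Z)

Answer: normal form = S^4(Z)  (in 11 steps)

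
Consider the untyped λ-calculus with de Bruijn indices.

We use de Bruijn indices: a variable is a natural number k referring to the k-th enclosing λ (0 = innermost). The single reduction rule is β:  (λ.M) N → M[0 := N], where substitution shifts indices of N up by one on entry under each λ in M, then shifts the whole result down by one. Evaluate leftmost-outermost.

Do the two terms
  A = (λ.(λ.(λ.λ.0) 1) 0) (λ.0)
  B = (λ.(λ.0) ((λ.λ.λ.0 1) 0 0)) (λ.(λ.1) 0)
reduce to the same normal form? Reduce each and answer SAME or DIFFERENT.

Term A:
  start: (λ.(λ.(λ.λ.0) 1) 0) (λ.0)
  [1] (λ.(λ.λ.0) (λ.0)) (λ.0)
  [2] (λ.λ.0) (λ.0)
  [3] λ.0

Term B:
  start: (λ.(λ.0) ((λ.λ.λ.0 1) 0 0)) (λ.(λ.1) 0)
  [1] (λ.0) ((λ.λ.λ.0 1) (λ.(λ.1) 0) (λ.(λ.1) 0))
  [2] (λ.λ.λ.0 1) (λ.(λ.1) 0) (λ.(λ.1) 0)
  [3] (λ.λ.0 1) (λ.(λ.1) 0)
  [4] λ.0 (λ.(λ.1) 0)
  [5] λ.0 (λ.0)

Answer: DIFFERENT — A ⇓ λ.0, B ⇓ λ.0 (λ.0)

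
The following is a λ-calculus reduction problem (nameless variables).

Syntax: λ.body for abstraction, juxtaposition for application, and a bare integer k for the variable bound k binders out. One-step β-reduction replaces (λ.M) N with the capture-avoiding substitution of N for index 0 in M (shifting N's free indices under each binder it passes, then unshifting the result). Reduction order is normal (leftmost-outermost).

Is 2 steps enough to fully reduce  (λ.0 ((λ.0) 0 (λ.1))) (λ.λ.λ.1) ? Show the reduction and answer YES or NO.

  start: (λ.0 ((λ.0) 0 (λ.1))) (λ.λ.λ.1)
  →1  (λ.λ.λ.1) ((λ.0) (λ.λ.λ.1) (λ.λ.λ.λ.1))
  →2  λ.λ.1

Answer: YES — reaches normal form λ.λ.1 in 2 ≤ 2 steps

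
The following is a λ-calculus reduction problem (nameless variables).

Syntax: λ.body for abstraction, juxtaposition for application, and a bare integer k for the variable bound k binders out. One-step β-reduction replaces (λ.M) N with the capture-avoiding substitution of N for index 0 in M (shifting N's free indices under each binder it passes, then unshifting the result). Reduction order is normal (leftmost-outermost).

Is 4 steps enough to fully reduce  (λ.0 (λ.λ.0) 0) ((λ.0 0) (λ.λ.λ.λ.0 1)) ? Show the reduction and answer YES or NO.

Answer: NO — after 4 steps the term is (λ.λ.0 1) ((λ.0 0) (λ.λ.λ.λ.0 1)), not yet normal

Derivation:
  start: (λ.0 (λ.λ.0) 0) ((λ.0 0) (λ.λ.λ.λ.0 1))
  →1  (λ.0 0) (λ.λ.λ.λ.0 1) (λ.λ.0) ((λ.0 0) (λ.λ.λ.λ.0 1))
  →2  (λ.λ.λ.λ.0 1) (λ.λ.λ.λ.0 1) (λ.λ.0) ((λ.0 0) (λ.λ.λ.λ.0 1))
  →3  (λ.λ.λ.0 1) (λ.λ.0) ((λ.0 0) (λ.λ.λ.λ.0 1))
  →4  (λ.λ.0 1) ((λ.0 0) (λ.λ.λ.λ.0 1))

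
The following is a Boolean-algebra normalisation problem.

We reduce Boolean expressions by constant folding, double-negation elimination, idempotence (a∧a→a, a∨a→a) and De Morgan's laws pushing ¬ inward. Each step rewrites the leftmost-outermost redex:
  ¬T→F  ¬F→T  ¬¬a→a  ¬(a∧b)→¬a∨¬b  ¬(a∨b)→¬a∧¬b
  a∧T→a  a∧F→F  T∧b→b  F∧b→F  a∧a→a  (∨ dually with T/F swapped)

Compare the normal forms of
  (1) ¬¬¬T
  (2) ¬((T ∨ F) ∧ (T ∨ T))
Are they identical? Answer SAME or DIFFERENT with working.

Answer: SAME — A ⇓ F, B ⇓ F

Reduction:
Term A:
  start: ¬¬¬T
  [1] ¬T
  [2] F

Term B:
  start: ¬((T ∨ F) ∧ (T ∨ T))
  [1] ¬(T ∨ F) ∨ ¬(T ∨ T)
  [2] (¬T ∧ ¬F) ∨ ¬(T ∨ T)
  [3] (F ∧ ¬F) ∨ ¬(T ∨ T)
  [4] F ∨ ¬(T ∨ T)
  [5] ¬(T ∨ T)
  [6] ¬T ∧ ¬T
  [7] ¬T
  [8] F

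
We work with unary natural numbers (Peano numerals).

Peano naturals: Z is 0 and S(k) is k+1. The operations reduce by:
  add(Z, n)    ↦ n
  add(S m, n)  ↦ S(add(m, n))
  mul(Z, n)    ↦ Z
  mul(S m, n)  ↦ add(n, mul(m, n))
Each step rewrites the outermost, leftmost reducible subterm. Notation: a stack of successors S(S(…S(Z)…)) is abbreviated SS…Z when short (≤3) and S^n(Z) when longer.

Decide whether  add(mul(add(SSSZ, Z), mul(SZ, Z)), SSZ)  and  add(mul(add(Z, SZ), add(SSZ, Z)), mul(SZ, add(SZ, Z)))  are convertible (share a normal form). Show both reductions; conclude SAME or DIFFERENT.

Term A:
  start: add(mul(add(SSSZ, Z), mul(SZ, Z)), SSZ)
  [1] add(mul(S(add(SSZ, Z)), mul(SZ, Z)), SSZ)
  [2] add(add(mul(SZ, Z), mul(add(SSZ, Z), mul(SZ, Z))), SSZ)
  [3] add(add(add(Z, mul(Z, Z)), mul(add(SSZ, Z), mul(SZ, Z))), SSZ)
  [4] add(add(mul(Z, Z), mul(add(SSZ, Z), mul(SZ, Z))), SSZ)
  [5] add(add(Z, mul(add(SSZ, Z), mul(SZ, Z))), SSZ)
  [6] add(mul(add(SSZ, Z), mul(SZ, Z)), SSZ)
  [7] add(mul(S(add(SZ, Z)), mul(SZ, Z)), SSZ)
  [8] add(add(mul(SZ, Z), mul(add(SZ, Z), mul(SZ, Z))), SSZ)
  [9] add(add(add(Z, mul(Z, Z)), mul(add(SZ, Z), mul(SZ, Z))), SSZ)
  [10] add(add(mul(Z, Z), mul(add(SZ, Z), mul(SZ, Z))), SSZ)
  [11] add(add(Z, mul(add(SZ, Z), mul(SZ, Z))), SSZ)
  [12] add(mul(add(SZ, Z), mul(SZ, Z)), SSZ)
  [13] add(mul(S(add(Z, Z)), mul(SZ, Z)), SSZ)
  [14] add(add(mul(SZ, Z), mul(add(Z, Z), mul(SZ, Z))), SSZ)
  [15] add(add(add(Z, mul(Z, Z)), mul(add(Z, Z), mul(SZ, Z))), SSZ)
  [16] add(add(mul(Z, Z), mul(add(Z, Z), mul(SZ, Z))), SSZ)
  [17] add(add(Z, mul(add(Z, Z), mul(SZ, Z))), SSZ)
  [18] add(mul(add(Z, Z), mul(SZ, Z)), SSZ)
  [19] add(mul(Z, mul(SZ, Z)), SSZ)
  [20] add(Z, SSZ)
  [21] SSZ

Term B:
  start: add(mul(add(Z, SZ), add(SSZ, Z)), mul(SZ, add(SZ, Z)))
  [1] add(mul(SZ, add(SSZ, Z)), mul(SZ, add(SZ, Z)))
  [2] add(add(add(SSZ, Z), mul(Z, add(SSZ, Z))), mul(SZ, add(SZ, Z)))
  [3] add(add(S(add(SZ, Z)), mul(Z, add(SSZ, Z))), mul(SZ, add(SZ, Z)))
  [4] add(S(add(add(SZ, Z), mul(Z, add(SSZ, Z)))), mul(SZ, add(SZ, Z)))
  [5] S(add(add(add(SZ, Z), mul(Z, add(SSZ, Z))), mul(SZ, add(SZ, Z))))
  [6] S(add(add(S(add(Z, Z)), mul(Z, add(SSZ, Z))), mul(SZ, add(SZ, Z))))
  [7] S(add(S(add(add(Z, Z), mul(Z, add(SSZ, Z)))), mul(SZ, add(SZ, Z))))
  [8] S(S(add(add(add(Z, Z), mul(Z, add(SSZ, Z))), mul(SZ, add(SZ, Z)))))
  [9] S(S(add(add(Z, mul(Z, add(SSZ, Z))), mul(SZ, add(SZ, Z)))))
  [10] S(S(add(mul(Z, add(SSZ, Z)), mul(SZ, add(SZ, Z)))))
  [11] S(S(add(Z, mul(SZ, add(SZ, Z)))))
  [12] S(S(mul(SZ, add(SZ, Z))))
  [13] S(S(add(add(SZ, Z), mul(Z, add(SZ, Z)))))
  [14] S(S(add(S(add(Z, Z)), mul(Z, add(SZ, Z)))))
  [15] S(S(S(add(add(Z, Z), mul(Z, add(SZ, Z))))))
  [16] S(S(S(add(Z, mul(Z, add(SZ, Z))))))
  [17] S(S(S(mul(Z, add(SZ, Z)))))
  [18] SSSZ

Answer: DIFFERENT — A ⇓ SSZ, B ⇓ SSSZ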